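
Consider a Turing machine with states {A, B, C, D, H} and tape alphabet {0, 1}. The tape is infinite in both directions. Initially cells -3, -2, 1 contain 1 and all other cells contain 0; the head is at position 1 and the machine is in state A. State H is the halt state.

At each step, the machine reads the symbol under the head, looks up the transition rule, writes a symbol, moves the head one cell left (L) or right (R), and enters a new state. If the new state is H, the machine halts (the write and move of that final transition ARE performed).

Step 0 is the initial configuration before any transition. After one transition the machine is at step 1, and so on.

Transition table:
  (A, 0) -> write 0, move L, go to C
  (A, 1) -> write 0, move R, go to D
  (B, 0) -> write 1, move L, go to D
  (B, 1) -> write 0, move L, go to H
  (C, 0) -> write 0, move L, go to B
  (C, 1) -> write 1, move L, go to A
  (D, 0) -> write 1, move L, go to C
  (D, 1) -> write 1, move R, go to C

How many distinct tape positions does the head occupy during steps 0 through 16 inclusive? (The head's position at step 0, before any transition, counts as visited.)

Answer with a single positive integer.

Step 1: in state A at pos 1, read 1 -> (A,1)->write 0,move R,goto D. Now: state=D, head=2, tape[-4..3]=01100000 (head:       ^)
Step 2: in state D at pos 2, read 0 -> (D,0)->write 1,move L,goto C. Now: state=C, head=1, tape[-4..3]=01100010 (head:      ^)
Step 3: in state C at pos 1, read 0 -> (C,0)->write 0,move L,goto B. Now: state=B, head=0, tape[-4..3]=01100010 (head:     ^)
Step 4: in state B at pos 0, read 0 -> (B,0)->write 1,move L,goto D. Now: state=D, head=-1, tape[-4..3]=01101010 (head:    ^)
Step 5: in state D at pos -1, read 0 -> (D,0)->write 1,move L,goto C. Now: state=C, head=-2, tape[-4..3]=01111010 (head:   ^)
Step 6: in state C at pos -2, read 1 -> (C,1)->write 1,move L,goto A. Now: state=A, head=-3, tape[-4..3]=01111010 (head:  ^)
Step 7: in state A at pos -3, read 1 -> (A,1)->write 0,move R,goto D. Now: state=D, head=-2, tape[-4..3]=00111010 (head:   ^)
Step 8: in state D at pos -2, read 1 -> (D,1)->write 1,move R,goto C. Now: state=C, head=-1, tape[-4..3]=00111010 (head:    ^)
Step 9: in state C at pos -1, read 1 -> (C,1)->write 1,move L,goto A. Now: state=A, head=-2, tape[-4..3]=00111010 (head:   ^)
Step 10: in state A at pos -2, read 1 -> (A,1)->write 0,move R,goto D. Now: state=D, head=-1, tape[-4..3]=00011010 (head:    ^)
Step 11: in state D at pos -1, read 1 -> (D,1)->write 1,move R,goto C. Now: state=C, head=0, tape[-4..3]=00011010 (head:     ^)
Step 12: in state C at pos 0, read 1 -> (C,1)->write 1,move L,goto A. Now: state=A, head=-1, tape[-4..3]=00011010 (head:    ^)
Step 13: in state A at pos -1, read 1 -> (A,1)->write 0,move R,goto D. Now: state=D, head=0, tape[-4..3]=00001010 (head:     ^)
Step 14: in state D at pos 0, read 1 -> (D,1)->write 1,move R,goto C. Now: state=C, head=1, tape[-4..3]=00001010 (head:      ^)
Step 15: in state C at pos 1, read 0 -> (C,0)->write 0,move L,goto B. Now: state=B, head=0, tape[-4..3]=00001010 (head:     ^)
Step 16: in state B at pos 0, read 1 -> (B,1)->write 0,move L,goto H. Now: state=H, head=-1, tape[-4..3]=00000010 (head:    ^)
Head positions at steps 0..16: starting at 1, distinct positions visited = {-3, -2, -1, 0, 1, 2} -> 6 position(s)

Answer: 6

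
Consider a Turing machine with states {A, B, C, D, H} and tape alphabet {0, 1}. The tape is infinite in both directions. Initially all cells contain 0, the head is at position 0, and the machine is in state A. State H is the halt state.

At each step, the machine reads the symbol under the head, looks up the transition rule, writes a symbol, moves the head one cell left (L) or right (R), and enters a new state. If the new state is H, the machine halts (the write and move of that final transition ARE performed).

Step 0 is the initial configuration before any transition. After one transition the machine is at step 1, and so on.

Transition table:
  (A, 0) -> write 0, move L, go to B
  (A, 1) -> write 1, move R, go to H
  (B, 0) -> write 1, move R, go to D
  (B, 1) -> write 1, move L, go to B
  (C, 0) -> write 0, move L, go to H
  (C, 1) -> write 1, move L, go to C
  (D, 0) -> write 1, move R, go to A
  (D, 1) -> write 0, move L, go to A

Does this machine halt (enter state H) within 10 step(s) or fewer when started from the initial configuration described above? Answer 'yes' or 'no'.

Step 1: in state A at pos 0, read 0 -> (A,0)->write 0,move L,goto B. Now: state=B, head=-1, tape[-2..1]=0000 (head:  ^)
Step 2: in state B at pos -1, read 0 -> (B,0)->write 1,move R,goto D. Now: state=D, head=0, tape[-2..1]=0100 (head:   ^)
Step 3: in state D at pos 0, read 0 -> (D,0)->write 1,move R,goto A. Now: state=A, head=1, tape[-2..2]=01100 (head:    ^)
Step 4: in state A at pos 1, read 0 -> (A,0)->write 0,move L,goto B. Now: state=B, head=0, tape[-2..2]=01100 (head:   ^)
Step 5: in state B at pos 0, read 1 -> (B,1)->write 1,move L,goto B. Now: state=B, head=-1, tape[-2..2]=01100 (head:  ^)
Step 6: in state B at pos -1, read 1 -> (B,1)->write 1,move L,goto B. Now: state=B, head=-2, tape[-3..2]=001100 (head:  ^)
Step 7: in state B at pos -2, read 0 -> (B,0)->write 1,move R,goto D. Now: state=D, head=-1, tape[-3..2]=011100 (head:   ^)
Step 8: in state D at pos -1, read 1 -> (D,1)->write 0,move L,goto A. Now: state=A, head=-2, tape[-3..2]=010100 (head:  ^)
Step 9: in state A at pos -2, read 1 -> (A,1)->write 1,move R,goto H. Now: state=H, head=-1, tape[-3..2]=010100 (head:   ^)
State H reached at step 9; 9 <= 10 -> yes

Answer: yes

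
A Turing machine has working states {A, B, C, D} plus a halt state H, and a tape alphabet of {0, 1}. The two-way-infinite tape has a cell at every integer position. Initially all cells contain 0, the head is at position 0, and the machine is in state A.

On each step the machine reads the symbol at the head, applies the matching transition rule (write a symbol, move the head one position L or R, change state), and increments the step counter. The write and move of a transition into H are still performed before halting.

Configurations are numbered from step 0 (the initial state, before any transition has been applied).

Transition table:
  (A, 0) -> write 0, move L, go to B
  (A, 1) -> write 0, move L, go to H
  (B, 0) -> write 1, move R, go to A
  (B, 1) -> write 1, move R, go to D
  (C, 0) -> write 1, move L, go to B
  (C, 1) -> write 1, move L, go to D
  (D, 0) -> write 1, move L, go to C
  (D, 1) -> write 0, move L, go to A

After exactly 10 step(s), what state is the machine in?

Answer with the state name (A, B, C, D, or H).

Answer: H

Derivation:
Step 1: in state A at pos 0, read 0 -> (A,0)->write 0,move L,goto B. Now: state=B, head=-1, tape[-2..1]=0000 (head:  ^)
Step 2: in state B at pos -1, read 0 -> (B,0)->write 1,move R,goto A. Now: state=A, head=0, tape[-2..1]=0100 (head:   ^)
Step 3: in state A at pos 0, read 0 -> (A,0)->write 0,move L,goto B. Now: state=B, head=-1, tape[-2..1]=0100 (head:  ^)
Step 4: in state B at pos -1, read 1 -> (B,1)->write 1,move R,goto D. Now: state=D, head=0, tape[-2..1]=0100 (head:   ^)
Step 5: in state D at pos 0, read 0 -> (D,0)->write 1,move L,goto C. Now: state=C, head=-1, tape[-2..1]=0110 (head:  ^)
Step 6: in state C at pos -1, read 1 -> (C,1)->write 1,move L,goto D. Now: state=D, head=-2, tape[-3..1]=00110 (head:  ^)
Step 7: in state D at pos -2, read 0 -> (D,0)->write 1,move L,goto C. Now: state=C, head=-3, tape[-4..1]=001110 (head:  ^)
Step 8: in state C at pos -3, read 0 -> (C,0)->write 1,move L,goto B. Now: state=B, head=-4, tape[-5..1]=0011110 (head:  ^)
Step 9: in state B at pos -4, read 0 -> (B,0)->write 1,move R,goto A. Now: state=A, head=-3, tape[-5..1]=0111110 (head:   ^)
Step 10: in state A at pos -3, read 1 -> (A,1)->write 0,move L,goto H. Now: state=H, head=-4, tape[-5..1]=0101110 (head:  ^)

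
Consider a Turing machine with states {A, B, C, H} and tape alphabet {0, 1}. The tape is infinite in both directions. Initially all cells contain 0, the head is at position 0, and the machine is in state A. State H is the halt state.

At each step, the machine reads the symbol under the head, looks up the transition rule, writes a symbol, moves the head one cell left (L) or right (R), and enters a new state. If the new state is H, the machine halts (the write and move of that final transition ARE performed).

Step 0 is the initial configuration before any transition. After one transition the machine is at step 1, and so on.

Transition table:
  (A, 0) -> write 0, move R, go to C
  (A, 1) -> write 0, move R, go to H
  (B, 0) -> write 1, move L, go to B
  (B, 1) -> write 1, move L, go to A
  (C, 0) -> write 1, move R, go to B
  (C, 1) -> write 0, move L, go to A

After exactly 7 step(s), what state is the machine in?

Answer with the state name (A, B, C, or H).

Step 1: in state A at pos 0, read 0 -> (A,0)->write 0,move R,goto C. Now: state=C, head=1, tape[-1..2]=0000 (head:   ^)
Step 2: in state C at pos 1, read 0 -> (C,0)->write 1,move R,goto B. Now: state=B, head=2, tape[-1..3]=00100 (head:    ^)
Step 3: in state B at pos 2, read 0 -> (B,0)->write 1,move L,goto B. Now: state=B, head=1, tape[-1..3]=00110 (head:   ^)
Step 4: in state B at pos 1, read 1 -> (B,1)->write 1,move L,goto A. Now: state=A, head=0, tape[-1..3]=00110 (head:  ^)
Step 5: in state A at pos 0, read 0 -> (A,0)->write 0,move R,goto C. Now: state=C, head=1, tape[-1..3]=00110 (head:   ^)
Step 6: in state C at pos 1, read 1 -> (C,1)->write 0,move L,goto A. Now: state=A, head=0, tape[-1..3]=00010 (head:  ^)
Step 7: in state A at pos 0, read 0 -> (A,0)->write 0,move R,goto C. Now: state=C, head=1, tape[-1..3]=00010 (head:   ^)

Answer: C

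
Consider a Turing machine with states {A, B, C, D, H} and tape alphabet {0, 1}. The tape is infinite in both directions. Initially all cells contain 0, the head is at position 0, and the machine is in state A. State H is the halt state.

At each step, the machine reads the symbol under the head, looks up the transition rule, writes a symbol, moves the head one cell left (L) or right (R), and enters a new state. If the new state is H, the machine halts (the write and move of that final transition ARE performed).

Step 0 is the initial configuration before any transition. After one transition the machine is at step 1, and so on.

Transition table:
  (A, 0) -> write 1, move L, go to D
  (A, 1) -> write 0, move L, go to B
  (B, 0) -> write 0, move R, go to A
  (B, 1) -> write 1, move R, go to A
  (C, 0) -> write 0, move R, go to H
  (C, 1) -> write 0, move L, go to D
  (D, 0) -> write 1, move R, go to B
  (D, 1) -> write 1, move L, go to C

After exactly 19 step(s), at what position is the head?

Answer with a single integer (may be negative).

Step 1: in state A at pos 0, read 0 -> (A,0)->write 1,move L,goto D. Now: state=D, head=-1, tape[-2..1]=0010 (head:  ^)
Step 2: in state D at pos -1, read 0 -> (D,0)->write 1,move R,goto B. Now: state=B, head=0, tape[-2..1]=0110 (head:   ^)
Step 3: in state B at pos 0, read 1 -> (B,1)->write 1,move R,goto A. Now: state=A, head=1, tape[-2..2]=01100 (head:    ^)
Step 4: in state A at pos 1, read 0 -> (A,0)->write 1,move L,goto D. Now: state=D, head=0, tape[-2..2]=01110 (head:   ^)
Step 5: in state D at pos 0, read 1 -> (D,1)->write 1,move L,goto C. Now: state=C, head=-1, tape[-2..2]=01110 (head:  ^)
Step 6: in state C at pos -1, read 1 -> (C,1)->write 0,move L,goto D. Now: state=D, head=-2, tape[-3..2]=000110 (head:  ^)
Step 7: in state D at pos -2, read 0 -> (D,0)->write 1,move R,goto B. Now: state=B, head=-1, tape[-3..2]=010110 (head:   ^)
Step 8: in state B at pos -1, read 0 -> (B,0)->write 0,move R,goto A. Now: state=A, head=0, tape[-3..2]=010110 (head:    ^)
Step 9: in state A at pos 0, read 1 -> (A,1)->write 0,move L,goto B. Now: state=B, head=-1, tape[-3..2]=010010 (head:   ^)
Step 10: in state B at pos -1, read 0 -> (B,0)->write 0,move R,goto A. Now: state=A, head=0, tape[-3..2]=010010 (head:    ^)
Step 11: in state A at pos 0, read 0 -> (A,0)->write 1,move L,goto D. Now: state=D, head=-1, tape[-3..2]=010110 (head:   ^)
Step 12: in state D at pos -1, read 0 -> (D,0)->write 1,move R,goto B. Now: state=B, head=0, tape[-3..2]=011110 (head:    ^)
Step 13: in state B at pos 0, read 1 -> (B,1)->write 1,move R,goto A. Now: state=A, head=1, tape[-3..2]=011110 (head:     ^)
Step 14: in state A at pos 1, read 1 -> (A,1)->write 0,move L,goto B. Now: state=B, head=0, tape[-3..2]=011100 (head:    ^)
Step 15: in state B at pos 0, read 1 -> (B,1)->write 1,move R,goto A. Now: state=A, head=1, tape[-3..2]=011100 (head:     ^)
Step 16: in state A at pos 1, read 0 -> (A,0)->write 1,move L,goto D. Now: state=D, head=0, tape[-3..2]=011110 (head:    ^)
Step 17: in state D at pos 0, read 1 -> (D,1)->write 1,move L,goto C. Now: state=C, head=-1, tape[-3..2]=011110 (head:   ^)
Step 18: in state C at pos -1, read 1 -> (C,1)->write 0,move L,goto D. Now: state=D, head=-2, tape[-3..2]=010110 (head:  ^)
Step 19: in state D at pos -2, read 1 -> (D,1)->write 1,move L,goto C. Now: state=C, head=-3, tape[-4..2]=0010110 (head:  ^)

Answer: -3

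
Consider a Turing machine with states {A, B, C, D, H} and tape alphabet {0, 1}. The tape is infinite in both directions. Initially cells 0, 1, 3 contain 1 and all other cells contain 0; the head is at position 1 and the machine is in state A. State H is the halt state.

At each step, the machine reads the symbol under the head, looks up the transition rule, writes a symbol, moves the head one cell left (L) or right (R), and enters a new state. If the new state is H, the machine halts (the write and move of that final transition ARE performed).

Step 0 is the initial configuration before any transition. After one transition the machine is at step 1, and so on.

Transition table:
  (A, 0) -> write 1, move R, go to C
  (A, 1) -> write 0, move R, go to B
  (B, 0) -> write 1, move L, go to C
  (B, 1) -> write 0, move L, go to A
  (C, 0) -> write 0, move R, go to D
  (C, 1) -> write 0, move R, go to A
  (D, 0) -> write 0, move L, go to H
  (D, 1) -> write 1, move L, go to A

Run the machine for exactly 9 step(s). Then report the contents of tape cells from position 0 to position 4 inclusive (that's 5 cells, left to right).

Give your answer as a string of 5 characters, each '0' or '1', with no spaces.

Step 1: in state A at pos 1, read 1 -> (A,1)->write 0,move R,goto B. Now: state=B, head=2, tape[-1..4]=010010 (head:    ^)
Step 2: in state B at pos 2, read 0 -> (B,0)->write 1,move L,goto C. Now: state=C, head=1, tape[-1..4]=010110 (head:   ^)
Step 3: in state C at pos 1, read 0 -> (C,0)->write 0,move R,goto D. Now: state=D, head=2, tape[-1..4]=010110 (head:    ^)
Step 4: in state D at pos 2, read 1 -> (D,1)->write 1,move L,goto A. Now: state=A, head=1, tape[-1..4]=010110 (head:   ^)
Step 5: in state A at pos 1, read 0 -> (A,0)->write 1,move R,goto C. Now: state=C, head=2, tape[-1..4]=011110 (head:    ^)
Step 6: in state C at pos 2, read 1 -> (C,1)->write 0,move R,goto A. Now: state=A, head=3, tape[-1..4]=011010 (head:     ^)
Step 7: in state A at pos 3, read 1 -> (A,1)->write 0,move R,goto B. Now: state=B, head=4, tape[-1..5]=0110000 (head:      ^)
Step 8: in state B at pos 4, read 0 -> (B,0)->write 1,move L,goto C. Now: state=C, head=3, tape[-1..5]=0110010 (head:     ^)
Step 9: in state C at pos 3, read 0 -> (C,0)->write 0,move R,goto D. Now: state=D, head=4, tape[-1..5]=0110010 (head:      ^)

Answer: 11001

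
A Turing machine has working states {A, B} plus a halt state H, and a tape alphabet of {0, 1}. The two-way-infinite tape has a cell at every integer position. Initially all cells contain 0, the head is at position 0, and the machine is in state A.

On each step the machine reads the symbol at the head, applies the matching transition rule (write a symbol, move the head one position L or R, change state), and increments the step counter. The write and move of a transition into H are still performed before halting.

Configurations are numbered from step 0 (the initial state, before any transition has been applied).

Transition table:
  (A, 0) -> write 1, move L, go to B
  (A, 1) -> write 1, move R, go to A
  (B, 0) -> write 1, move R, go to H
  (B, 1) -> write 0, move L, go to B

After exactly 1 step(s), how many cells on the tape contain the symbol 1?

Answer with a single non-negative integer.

Step 1: in state A at pos 0, read 0 -> (A,0)->write 1,move L,goto B. Now: state=B, head=-1, tape[-2..1]=0010 (head:  ^)
Cells containing 1 after step 1: {0} -> 1 cell(s)

Answer: 1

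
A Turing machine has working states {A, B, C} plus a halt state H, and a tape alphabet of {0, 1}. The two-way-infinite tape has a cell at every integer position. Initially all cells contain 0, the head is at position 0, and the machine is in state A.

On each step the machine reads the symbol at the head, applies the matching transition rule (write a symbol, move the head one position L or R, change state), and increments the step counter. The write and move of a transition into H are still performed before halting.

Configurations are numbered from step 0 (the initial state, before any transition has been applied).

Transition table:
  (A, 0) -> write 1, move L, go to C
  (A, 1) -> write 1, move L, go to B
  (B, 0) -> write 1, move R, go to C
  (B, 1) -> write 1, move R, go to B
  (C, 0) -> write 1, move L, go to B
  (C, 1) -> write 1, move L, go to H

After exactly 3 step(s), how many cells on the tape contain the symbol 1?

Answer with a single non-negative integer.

Answer: 3

Derivation:
Step 1: in state A at pos 0, read 0 -> (A,0)->write 1,move L,goto C. Now: state=C, head=-1, tape[-2..1]=0010 (head:  ^)
Step 2: in state C at pos -1, read 0 -> (C,0)->write 1,move L,goto B. Now: state=B, head=-2, tape[-3..1]=00110 (head:  ^)
Step 3: in state B at pos -2, read 0 -> (B,0)->write 1,move R,goto C. Now: state=C, head=-1, tape[-3..1]=01110 (head:   ^)
Cells containing 1 after step 3: {-2, -1, 0} -> 3 cell(s)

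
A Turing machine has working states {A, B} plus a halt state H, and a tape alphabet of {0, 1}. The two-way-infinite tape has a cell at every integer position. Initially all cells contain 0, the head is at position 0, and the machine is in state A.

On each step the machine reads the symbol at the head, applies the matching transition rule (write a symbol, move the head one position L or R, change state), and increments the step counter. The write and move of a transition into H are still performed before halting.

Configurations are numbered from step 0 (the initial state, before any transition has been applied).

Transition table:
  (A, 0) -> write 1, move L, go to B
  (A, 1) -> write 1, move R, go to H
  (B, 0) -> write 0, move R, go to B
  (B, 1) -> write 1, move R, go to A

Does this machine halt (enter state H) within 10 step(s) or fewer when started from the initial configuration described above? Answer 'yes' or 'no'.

Step 1: in state A at pos 0, read 0 -> (A,0)->write 1,move L,goto B. Now: state=B, head=-1, tape[-2..1]=0010 (head:  ^)
Step 2: in state B at pos -1, read 0 -> (B,0)->write 0,move R,goto B. Now: state=B, head=0, tape[-2..1]=0010 (head:   ^)
Step 3: in state B at pos 0, read 1 -> (B,1)->write 1,move R,goto A. Now: state=A, head=1, tape[-2..2]=00100 (head:    ^)
Step 4: in state A at pos 1, read 0 -> (A,0)->write 1,move L,goto B. Now: state=B, head=0, tape[-2..2]=00110 (head:   ^)
Step 5: in state B at pos 0, read 1 -> (B,1)->write 1,move R,goto A. Now: state=A, head=1, tape[-2..2]=00110 (head:    ^)
Step 6: in state A at pos 1, read 1 -> (A,1)->write 1,move R,goto H. Now: state=H, head=2, tape[-2..3]=001100 (head:     ^)
State H reached at step 6; 6 <= 10 -> yes

Answer: yes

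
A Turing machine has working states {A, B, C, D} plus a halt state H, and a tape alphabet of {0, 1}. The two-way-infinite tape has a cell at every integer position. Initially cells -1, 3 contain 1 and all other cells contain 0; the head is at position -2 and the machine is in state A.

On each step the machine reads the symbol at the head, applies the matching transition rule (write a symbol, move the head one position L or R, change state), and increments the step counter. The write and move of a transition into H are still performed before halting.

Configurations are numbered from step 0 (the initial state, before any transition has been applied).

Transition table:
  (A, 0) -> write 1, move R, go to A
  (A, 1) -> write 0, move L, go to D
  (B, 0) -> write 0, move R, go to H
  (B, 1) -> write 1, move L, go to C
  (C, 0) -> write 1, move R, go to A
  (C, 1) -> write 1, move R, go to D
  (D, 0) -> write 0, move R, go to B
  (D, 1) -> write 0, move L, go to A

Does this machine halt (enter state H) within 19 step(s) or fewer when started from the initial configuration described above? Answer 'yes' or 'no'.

Answer: yes

Derivation:
Step 1: in state A at pos -2, read 0 -> (A,0)->write 1,move R,goto A. Now: state=A, head=-1, tape[-3..4]=01100010 (head:   ^)
Step 2: in state A at pos -1, read 1 -> (A,1)->write 0,move L,goto D. Now: state=D, head=-2, tape[-3..4]=01000010 (head:  ^)
Step 3: in state D at pos -2, read 1 -> (D,1)->write 0,move L,goto A. Now: state=A, head=-3, tape[-4..4]=000000010 (head:  ^)
Step 4: in state A at pos -3, read 0 -> (A,0)->write 1,move R,goto A. Now: state=A, head=-2, tape[-4..4]=010000010 (head:   ^)
Step 5: in state A at pos -2, read 0 -> (A,0)->write 1,move R,goto A. Now: state=A, head=-1, tape[-4..4]=011000010 (head:    ^)
Step 6: in state A at pos -1, read 0 -> (A,0)->write 1,move R,goto A. Now: state=A, head=0, tape[-4..4]=011100010 (head:     ^)
Step 7: in state A at pos 0, read 0 -> (A,0)->write 1,move R,goto A. Now: state=A, head=1, tape[-4..4]=011110010 (head:      ^)
Step 8: in state A at pos 1, read 0 -> (A,0)->write 1,move R,goto A. Now: state=A, head=2, tape[-4..4]=011111010 (head:       ^)
Step 9: in state A at pos 2, read 0 -> (A,0)->write 1,move R,goto A. Now: state=A, head=3, tape[-4..4]=011111110 (head:        ^)
Step 10: in state A at pos 3, read 1 -> (A,1)->write 0,move L,goto D. Now: state=D, head=2, tape[-4..4]=011111100 (head:       ^)
Step 11: in state D at pos 2, read 1 -> (D,1)->write 0,move L,goto A. Now: state=A, head=1, tape[-4..4]=011111000 (head:      ^)
Step 12: in state A at pos 1, read 1 -> (A,1)->write 0,move L,goto D. Now: state=D, head=0, tape[-4..4]=011110000 (head:     ^)
Step 13: in state D at pos 0, read 1 -> (D,1)->write 0,move L,goto A. Now: state=A, head=-1, tape[-4..4]=011100000 (head:    ^)
Step 14: in state A at pos -1, read 1 -> (A,1)->write 0,move L,goto D. Now: state=D, head=-2, tape[-4..4]=011000000 (head:   ^)
Step 15: in state D at pos -2, read 1 -> (D,1)->write 0,move L,goto A. Now: state=A, head=-3, tape[-4..4]=010000000 (head:  ^)
Step 16: in state A at pos -3, read 1 -> (A,1)->write 0,move L,goto D. Now: state=D, head=-4, tape[-5..4]=0000000000 (head:  ^)
Step 17: in state D at pos -4, read 0 -> (D,0)->write 0,move R,goto B. Now: state=B, head=-3, tape[-5..4]=0000000000 (head:   ^)
Step 18: in state B at pos -3, read 0 -> (B,0)->write 0,move R,goto H. Now: state=H, head=-2, tape[-5..4]=0000000000 (head:    ^)
State H reached at step 18; 18 <= 19 -> yes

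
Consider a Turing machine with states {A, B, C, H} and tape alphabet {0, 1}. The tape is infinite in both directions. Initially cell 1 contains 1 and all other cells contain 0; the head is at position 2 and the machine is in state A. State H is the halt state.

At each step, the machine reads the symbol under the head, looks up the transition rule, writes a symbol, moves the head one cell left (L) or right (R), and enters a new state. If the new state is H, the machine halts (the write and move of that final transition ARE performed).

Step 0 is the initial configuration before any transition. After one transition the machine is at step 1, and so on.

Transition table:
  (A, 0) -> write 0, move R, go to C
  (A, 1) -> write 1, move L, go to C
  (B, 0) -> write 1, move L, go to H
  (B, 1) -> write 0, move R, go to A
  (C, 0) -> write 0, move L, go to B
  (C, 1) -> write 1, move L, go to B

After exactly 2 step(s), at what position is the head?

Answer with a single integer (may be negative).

Answer: 2

Derivation:
Step 1: in state A at pos 2, read 0 -> (A,0)->write 0,move R,goto C. Now: state=C, head=3, tape[0..4]=01000 (head:    ^)
Step 2: in state C at pos 3, read 0 -> (C,0)->write 0,move L,goto B. Now: state=B, head=2, tape[0..4]=01000 (head:   ^)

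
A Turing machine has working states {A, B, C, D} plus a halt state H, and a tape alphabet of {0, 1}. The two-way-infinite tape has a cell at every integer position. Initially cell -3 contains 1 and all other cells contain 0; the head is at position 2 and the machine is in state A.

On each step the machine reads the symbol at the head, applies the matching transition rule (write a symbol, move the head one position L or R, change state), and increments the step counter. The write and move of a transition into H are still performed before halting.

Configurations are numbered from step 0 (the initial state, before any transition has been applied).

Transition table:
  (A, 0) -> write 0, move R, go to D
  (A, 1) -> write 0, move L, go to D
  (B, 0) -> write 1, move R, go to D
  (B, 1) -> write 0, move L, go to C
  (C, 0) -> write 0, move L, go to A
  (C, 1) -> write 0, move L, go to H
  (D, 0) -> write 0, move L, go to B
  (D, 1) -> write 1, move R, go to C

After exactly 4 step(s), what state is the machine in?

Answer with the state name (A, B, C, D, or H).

Answer: B

Derivation:
Step 1: in state A at pos 2, read 0 -> (A,0)->write 0,move R,goto D. Now: state=D, head=3, tape[-4..4]=010000000 (head:        ^)
Step 2: in state D at pos 3, read 0 -> (D,0)->write 0,move L,goto B. Now: state=B, head=2, tape[-4..4]=010000000 (head:       ^)
Step 3: in state B at pos 2, read 0 -> (B,0)->write 1,move R,goto D. Now: state=D, head=3, tape[-4..4]=010000100 (head:        ^)
Step 4: in state D at pos 3, read 0 -> (D,0)->write 0,move L,goto B. Now: state=B, head=2, tape[-4..4]=010000100 (head:       ^)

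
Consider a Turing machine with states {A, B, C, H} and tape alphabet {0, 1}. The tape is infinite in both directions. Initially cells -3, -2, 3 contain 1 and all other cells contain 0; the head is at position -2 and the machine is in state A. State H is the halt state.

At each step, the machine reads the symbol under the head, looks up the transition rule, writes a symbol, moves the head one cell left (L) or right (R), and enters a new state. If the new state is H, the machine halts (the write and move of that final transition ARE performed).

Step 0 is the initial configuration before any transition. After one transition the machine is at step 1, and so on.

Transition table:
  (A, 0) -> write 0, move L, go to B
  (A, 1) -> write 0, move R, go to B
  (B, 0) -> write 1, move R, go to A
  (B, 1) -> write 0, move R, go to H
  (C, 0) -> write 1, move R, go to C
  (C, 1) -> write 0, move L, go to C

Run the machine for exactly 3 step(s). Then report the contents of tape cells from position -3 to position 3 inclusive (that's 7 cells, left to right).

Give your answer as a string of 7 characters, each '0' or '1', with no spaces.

Step 1: in state A at pos -2, read 1 -> (A,1)->write 0,move R,goto B. Now: state=B, head=-1, tape[-4..4]=010000010 (head:    ^)
Step 2: in state B at pos -1, read 0 -> (B,0)->write 1,move R,goto A. Now: state=A, head=0, tape[-4..4]=010100010 (head:     ^)
Step 3: in state A at pos 0, read 0 -> (A,0)->write 0,move L,goto B. Now: state=B, head=-1, tape[-4..4]=010100010 (head:    ^)

Answer: 1010001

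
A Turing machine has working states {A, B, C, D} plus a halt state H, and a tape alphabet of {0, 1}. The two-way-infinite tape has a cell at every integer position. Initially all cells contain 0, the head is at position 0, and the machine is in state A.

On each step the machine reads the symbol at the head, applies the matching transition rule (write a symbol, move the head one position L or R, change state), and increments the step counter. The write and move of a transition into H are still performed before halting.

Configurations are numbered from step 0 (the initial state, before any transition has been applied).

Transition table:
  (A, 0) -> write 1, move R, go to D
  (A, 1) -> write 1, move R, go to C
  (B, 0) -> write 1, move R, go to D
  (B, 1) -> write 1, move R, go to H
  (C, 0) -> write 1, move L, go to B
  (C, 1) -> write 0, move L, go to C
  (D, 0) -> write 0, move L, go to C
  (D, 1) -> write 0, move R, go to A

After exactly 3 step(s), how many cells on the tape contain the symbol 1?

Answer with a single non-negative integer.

Step 1: in state A at pos 0, read 0 -> (A,0)->write 1,move R,goto D. Now: state=D, head=1, tape[-1..2]=0100 (head:   ^)
Step 2: in state D at pos 1, read 0 -> (D,0)->write 0,move L,goto C. Now: state=C, head=0, tape[-1..2]=0100 (head:  ^)
Step 3: in state C at pos 0, read 1 -> (C,1)->write 0,move L,goto C. Now: state=C, head=-1, tape[-2..2]=00000 (head:  ^)
No cell contains 1 after step 3 -> 0 cell(s)

Answer: 0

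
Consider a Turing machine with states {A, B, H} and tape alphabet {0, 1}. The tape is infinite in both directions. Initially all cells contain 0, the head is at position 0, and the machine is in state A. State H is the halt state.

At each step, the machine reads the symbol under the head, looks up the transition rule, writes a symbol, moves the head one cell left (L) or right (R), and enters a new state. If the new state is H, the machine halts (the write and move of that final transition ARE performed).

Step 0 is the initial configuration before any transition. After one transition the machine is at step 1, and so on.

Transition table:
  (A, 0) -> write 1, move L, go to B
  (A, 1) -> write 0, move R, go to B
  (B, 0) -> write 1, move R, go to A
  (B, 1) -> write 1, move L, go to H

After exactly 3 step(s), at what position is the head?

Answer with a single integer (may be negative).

Step 1: in state A at pos 0, read 0 -> (A,0)->write 1,move L,goto B. Now: state=B, head=-1, tape[-2..1]=0010 (head:  ^)
Step 2: in state B at pos -1, read 0 -> (B,0)->write 1,move R,goto A. Now: state=A, head=0, tape[-2..1]=0110 (head:   ^)
Step 3: in state A at pos 0, read 1 -> (A,1)->write 0,move R,goto B. Now: state=B, head=1, tape[-2..2]=01000 (head:    ^)

Answer: 1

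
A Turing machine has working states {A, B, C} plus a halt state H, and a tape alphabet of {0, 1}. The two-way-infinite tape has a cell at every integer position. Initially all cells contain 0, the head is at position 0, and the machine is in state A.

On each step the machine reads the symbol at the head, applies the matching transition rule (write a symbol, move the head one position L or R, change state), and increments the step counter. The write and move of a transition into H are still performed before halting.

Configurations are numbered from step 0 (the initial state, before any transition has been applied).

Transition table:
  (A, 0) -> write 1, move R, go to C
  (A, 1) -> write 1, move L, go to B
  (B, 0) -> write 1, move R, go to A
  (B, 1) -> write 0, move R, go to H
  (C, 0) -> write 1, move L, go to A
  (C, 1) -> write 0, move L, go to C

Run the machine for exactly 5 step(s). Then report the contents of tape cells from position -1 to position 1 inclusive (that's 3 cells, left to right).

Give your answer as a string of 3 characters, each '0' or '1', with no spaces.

Answer: 111

Derivation:
Step 1: in state A at pos 0, read 0 -> (A,0)->write 1,move R,goto C. Now: state=C, head=1, tape[-1..2]=0100 (head:   ^)
Step 2: in state C at pos 1, read 0 -> (C,0)->write 1,move L,goto A. Now: state=A, head=0, tape[-1..2]=0110 (head:  ^)
Step 3: in state A at pos 0, read 1 -> (A,1)->write 1,move L,goto B. Now: state=B, head=-1, tape[-2..2]=00110 (head:  ^)
Step 4: in state B at pos -1, read 0 -> (B,0)->write 1,move R,goto A. Now: state=A, head=0, tape[-2..2]=01110 (head:   ^)
Step 5: in state A at pos 0, read 1 -> (A,1)->write 1,move L,goto B. Now: state=B, head=-1, tape[-2..2]=01110 (head:  ^)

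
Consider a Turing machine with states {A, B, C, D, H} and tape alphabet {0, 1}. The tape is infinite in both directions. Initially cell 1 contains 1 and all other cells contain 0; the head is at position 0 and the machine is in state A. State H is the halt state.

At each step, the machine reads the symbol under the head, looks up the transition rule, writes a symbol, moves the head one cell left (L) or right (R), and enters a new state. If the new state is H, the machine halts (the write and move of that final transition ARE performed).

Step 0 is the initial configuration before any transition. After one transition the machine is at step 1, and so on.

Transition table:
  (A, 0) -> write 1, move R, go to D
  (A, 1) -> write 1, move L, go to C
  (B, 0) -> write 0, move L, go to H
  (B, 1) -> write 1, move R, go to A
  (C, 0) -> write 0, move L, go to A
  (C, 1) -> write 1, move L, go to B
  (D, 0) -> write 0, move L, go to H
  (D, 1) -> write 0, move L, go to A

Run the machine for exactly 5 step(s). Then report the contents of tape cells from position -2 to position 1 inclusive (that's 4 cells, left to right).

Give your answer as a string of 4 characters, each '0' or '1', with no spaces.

Step 1: in state A at pos 0, read 0 -> (A,0)->write 1,move R,goto D. Now: state=D, head=1, tape[-1..2]=0110 (head:   ^)
Step 2: in state D at pos 1, read 1 -> (D,1)->write 0,move L,goto A. Now: state=A, head=0, tape[-1..2]=0100 (head:  ^)
Step 3: in state A at pos 0, read 1 -> (A,1)->write 1,move L,goto C. Now: state=C, head=-1, tape[-2..2]=00100 (head:  ^)
Step 4: in state C at pos -1, read 0 -> (C,0)->write 0,move L,goto A. Now: state=A, head=-2, tape[-3..2]=000100 (head:  ^)
Step 5: in state A at pos -2, read 0 -> (A,0)->write 1,move R,goto D. Now: state=D, head=-1, tape[-3..2]=010100 (head:   ^)

Answer: 1010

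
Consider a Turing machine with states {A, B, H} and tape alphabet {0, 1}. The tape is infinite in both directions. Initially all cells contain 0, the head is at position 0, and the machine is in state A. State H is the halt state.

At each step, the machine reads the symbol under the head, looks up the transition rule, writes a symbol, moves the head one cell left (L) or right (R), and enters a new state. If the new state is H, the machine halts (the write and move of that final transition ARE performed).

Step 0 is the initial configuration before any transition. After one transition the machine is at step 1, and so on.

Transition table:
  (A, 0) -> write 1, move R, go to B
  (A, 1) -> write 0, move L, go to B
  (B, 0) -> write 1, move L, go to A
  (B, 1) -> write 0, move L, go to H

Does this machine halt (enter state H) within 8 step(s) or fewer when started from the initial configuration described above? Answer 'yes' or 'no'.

Answer: yes

Derivation:
Step 1: in state A at pos 0, read 0 -> (A,0)->write 1,move R,goto B. Now: state=B, head=1, tape[-1..2]=0100 (head:   ^)
Step 2: in state B at pos 1, read 0 -> (B,0)->write 1,move L,goto A. Now: state=A, head=0, tape[-1..2]=0110 (head:  ^)
Step 3: in state A at pos 0, read 1 -> (A,1)->write 0,move L,goto B. Now: state=B, head=-1, tape[-2..2]=00010 (head:  ^)
Step 4: in state B at pos -1, read 0 -> (B,0)->write 1,move L,goto A. Now: state=A, head=-2, tape[-3..2]=001010 (head:  ^)
Step 5: in state A at pos -2, read 0 -> (A,0)->write 1,move R,goto B. Now: state=B, head=-1, tape[-3..2]=011010 (head:   ^)
Step 6: in state B at pos -1, read 1 -> (B,1)->write 0,move L,goto H. Now: state=H, head=-2, tape[-3..2]=010010 (head:  ^)
State H reached at step 6; 6 <= 8 -> yes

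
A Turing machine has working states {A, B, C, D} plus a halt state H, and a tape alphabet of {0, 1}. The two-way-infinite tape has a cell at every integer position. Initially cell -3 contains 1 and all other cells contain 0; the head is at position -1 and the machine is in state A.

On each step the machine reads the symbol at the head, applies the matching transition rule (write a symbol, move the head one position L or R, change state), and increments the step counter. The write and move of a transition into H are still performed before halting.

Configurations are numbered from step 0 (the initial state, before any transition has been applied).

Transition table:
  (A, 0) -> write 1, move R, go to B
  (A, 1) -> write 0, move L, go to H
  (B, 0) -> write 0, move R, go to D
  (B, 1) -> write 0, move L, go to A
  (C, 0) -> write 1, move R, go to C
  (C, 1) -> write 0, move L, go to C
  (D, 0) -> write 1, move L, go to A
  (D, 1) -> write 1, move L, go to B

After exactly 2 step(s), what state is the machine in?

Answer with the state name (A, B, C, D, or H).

Answer: D

Derivation:
Step 1: in state A at pos -1, read 0 -> (A,0)->write 1,move R,goto B. Now: state=B, head=0, tape[-4..1]=010100 (head:     ^)
Step 2: in state B at pos 0, read 0 -> (B,0)->write 0,move R,goto D. Now: state=D, head=1, tape[-4..2]=0101000 (head:      ^)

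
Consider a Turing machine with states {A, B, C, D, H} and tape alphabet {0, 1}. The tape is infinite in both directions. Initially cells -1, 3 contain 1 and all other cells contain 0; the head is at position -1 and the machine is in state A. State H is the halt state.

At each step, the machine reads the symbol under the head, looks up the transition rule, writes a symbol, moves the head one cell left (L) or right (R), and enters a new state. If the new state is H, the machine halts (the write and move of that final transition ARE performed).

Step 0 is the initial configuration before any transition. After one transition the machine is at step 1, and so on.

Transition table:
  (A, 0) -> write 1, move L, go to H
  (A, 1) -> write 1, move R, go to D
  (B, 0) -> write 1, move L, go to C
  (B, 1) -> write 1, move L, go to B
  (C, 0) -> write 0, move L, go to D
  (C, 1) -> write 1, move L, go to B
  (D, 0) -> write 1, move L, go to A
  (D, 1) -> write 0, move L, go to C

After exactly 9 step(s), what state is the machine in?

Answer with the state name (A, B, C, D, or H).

Answer: H

Derivation:
Step 1: in state A at pos -1, read 1 -> (A,1)->write 1,move R,goto D. Now: state=D, head=0, tape[-2..4]=0100010 (head:   ^)
Step 2: in state D at pos 0, read 0 -> (D,0)->write 1,move L,goto A. Now: state=A, head=-1, tape[-2..4]=0110010 (head:  ^)
Step 3: in state A at pos -1, read 1 -> (A,1)->write 1,move R,goto D. Now: state=D, head=0, tape[-2..4]=0110010 (head:   ^)
Step 4: in state D at pos 0, read 1 -> (D,1)->write 0,move L,goto C. Now: state=C, head=-1, tape[-2..4]=0100010 (head:  ^)
Step 5: in state C at pos -1, read 1 -> (C,1)->write 1,move L,goto B. Now: state=B, head=-2, tape[-3..4]=00100010 (head:  ^)
Step 6: in state B at pos -2, read 0 -> (B,0)->write 1,move L,goto C. Now: state=C, head=-3, tape[-4..4]=001100010 (head:  ^)
Step 7: in state C at pos -3, read 0 -> (C,0)->write 0,move L,goto D. Now: state=D, head=-4, tape[-5..4]=0001100010 (head:  ^)
Step 8: in state D at pos -4, read 0 -> (D,0)->write 1,move L,goto A. Now: state=A, head=-5, tape[-6..4]=00101100010 (head:  ^)
Step 9: in state A at pos -5, read 0 -> (A,0)->write 1,move L,goto H. Now: state=H, head=-6, tape[-7..4]=001101100010 (head:  ^)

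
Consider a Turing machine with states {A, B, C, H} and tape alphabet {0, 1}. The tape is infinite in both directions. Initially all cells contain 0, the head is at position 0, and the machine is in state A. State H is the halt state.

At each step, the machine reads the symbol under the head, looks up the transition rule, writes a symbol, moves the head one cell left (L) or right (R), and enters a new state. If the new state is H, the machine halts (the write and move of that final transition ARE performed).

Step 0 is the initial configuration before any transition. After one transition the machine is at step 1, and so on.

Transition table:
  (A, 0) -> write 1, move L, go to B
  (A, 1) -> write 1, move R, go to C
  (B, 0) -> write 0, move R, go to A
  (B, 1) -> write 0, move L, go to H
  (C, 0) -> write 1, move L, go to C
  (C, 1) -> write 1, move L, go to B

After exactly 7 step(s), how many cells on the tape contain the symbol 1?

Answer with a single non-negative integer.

Answer: 2

Derivation:
Step 1: in state A at pos 0, read 0 -> (A,0)->write 1,move L,goto B. Now: state=B, head=-1, tape[-2..1]=0010 (head:  ^)
Step 2: in state B at pos -1, read 0 -> (B,0)->write 0,move R,goto A. Now: state=A, head=0, tape[-2..1]=0010 (head:   ^)
Step 3: in state A at pos 0, read 1 -> (A,1)->write 1,move R,goto C. Now: state=C, head=1, tape[-2..2]=00100 (head:    ^)
Step 4: in state C at pos 1, read 0 -> (C,0)->write 1,move L,goto C. Now: state=C, head=0, tape[-2..2]=00110 (head:   ^)
Step 5: in state C at pos 0, read 1 -> (C,1)->write 1,move L,goto B. Now: state=B, head=-1, tape[-2..2]=00110 (head:  ^)
Step 6: in state B at pos -1, read 0 -> (B,0)->write 0,move R,goto A. Now: state=A, head=0, tape[-2..2]=00110 (head:   ^)
Step 7: in state A at pos 0, read 1 -> (A,1)->write 1,move R,goto C. Now: state=C, head=1, tape[-2..2]=00110 (head:    ^)
Cells containing 1 after step 7: {0, 1} -> 2 cell(s)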